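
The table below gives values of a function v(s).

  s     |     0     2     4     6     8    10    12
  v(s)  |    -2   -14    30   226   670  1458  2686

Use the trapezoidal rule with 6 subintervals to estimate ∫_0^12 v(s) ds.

Δs = 2.
T_6 = (2/2)·[(-2) + 2·(-14) + 2·30 + 2·226 + 2·670 + 2·1458 + 2686] = 7424.

7424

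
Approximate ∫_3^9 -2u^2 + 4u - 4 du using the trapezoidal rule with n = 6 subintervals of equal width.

Δu = (9 − 3)/6 = 1.
f(3) = -10, f(4) = -20, f(5) = -34, f(6) = -52, f(7) = -74, f(8) = -100, f(9) = -130.
T_6 = (Δu/2)·[f(u_0) + 2f(u_1) + ... + 2f(u_{5}) + f(u_6)].
Sum = -350.

-350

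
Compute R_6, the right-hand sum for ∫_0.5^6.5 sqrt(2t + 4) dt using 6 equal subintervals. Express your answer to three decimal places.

Δt = (6.5 − 0.5)/6 = 1.
Right endpoints: 1.5, 2.5, 3.5, 4.5, 5.5, 6.5.
f(1.5) ≈ 2.646, f(2.5) ≈ 3.000, f(3.5) ≈ 3.317, f(4.5) ≈ 3.606, f(5.5) ≈ 3.873, f(6.5) ≈ 4.123.
Sum = Δt · [f(1.5) + f(2.5) + f(3.5) + ...].
Sum ≈ 20.564.

20.564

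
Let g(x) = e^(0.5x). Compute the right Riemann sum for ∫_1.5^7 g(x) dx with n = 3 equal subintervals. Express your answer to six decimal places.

Δx = (7 − 1.5)/3 = 11/6.
Right endpoints: 10/3, 31/6, 7.
g(10/3) ≈ 5.294490, g(31/6) ≈ 13.241202, g(7) ≈ 33.115452.
Sum = Δx · [g(10/3) + g(31/6) + g(7)].
Sum ≈ 94.693764.

94.693764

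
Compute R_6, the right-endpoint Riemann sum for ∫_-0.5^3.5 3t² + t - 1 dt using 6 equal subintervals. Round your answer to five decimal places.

59.22222

Δt = (3.5 − (-0.5))/6 = 2/3.
Right endpoints: 1/6, 5/6, 1.5, 13/6, 17/6, 3.5.
f(1/6) = -0.75, f(5/6) = 23/12, f(1.5) = 7.25, f(13/6) = 15.25, f(17/6) = 311/12, f(3.5) = 39.25.
Sum = Δt · [f(1/6) + f(5/6) + f(1.5) + ...].
Sum ≈ 59.22222.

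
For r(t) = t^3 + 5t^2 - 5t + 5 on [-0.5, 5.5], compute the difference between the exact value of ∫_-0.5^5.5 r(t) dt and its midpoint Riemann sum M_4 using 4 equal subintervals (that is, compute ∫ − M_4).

Exact integral: ∫_-0.5^5.5 r(t) dt = 461.25.
M_4 = 447.1875.
Error = 461.25 − 447.1875 = 14.0625.

14.0625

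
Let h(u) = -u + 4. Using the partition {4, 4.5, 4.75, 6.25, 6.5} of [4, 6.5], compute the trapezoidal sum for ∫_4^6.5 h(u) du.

-3.125

Subinterval widths: 0.5, 0.25, 1.5, 0.25.
h(4) = 0, h(4.5) = -0.5, h(4.75) = -0.75, h(6.25) = -2.25, h(6.5) = -2.5.
On each subinterval the trapezoid contributes (Δu_i/2)·[h(u_{i-1}) + h(u_i)].
Sum = -3.125.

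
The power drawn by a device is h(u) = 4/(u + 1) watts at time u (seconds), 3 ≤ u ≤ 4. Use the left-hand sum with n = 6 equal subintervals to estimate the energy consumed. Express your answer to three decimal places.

Δu = (4 − 3)/6 = 1/6.
Left endpoints: 3, 19/6, 10/3, 3.5, 11/3, 23/6.
h(3) = 1, h(19/6) = 0.96, h(10/3) = 12/13, h(3.5) = 8/9, h(11/3) = 6/7, h(23/6) = 24/29.
Sum = Δu · [h(3) + h(19/6) + h(10/3) + ...].
Sum ≈ 0.909.

0.909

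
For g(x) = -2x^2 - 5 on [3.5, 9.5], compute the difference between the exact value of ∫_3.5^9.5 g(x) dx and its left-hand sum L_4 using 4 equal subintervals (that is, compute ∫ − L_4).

Exact integral: ∫_3.5^9.5 g(x) dx = -573.
L_4 = -460.5.
Error = -573 − (-460.5) = -112.5.

-112.5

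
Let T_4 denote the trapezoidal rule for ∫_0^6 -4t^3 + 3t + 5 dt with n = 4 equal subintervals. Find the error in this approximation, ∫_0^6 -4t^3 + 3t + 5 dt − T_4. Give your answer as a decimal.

81

Exact integral: ∫_0^6 f(t) dt = -1212.
T_4 = -1293.
Error = -1212 − (-1293) = 81.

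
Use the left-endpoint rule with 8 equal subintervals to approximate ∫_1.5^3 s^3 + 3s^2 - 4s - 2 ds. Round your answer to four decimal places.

Δs = (3 − 1.5)/8 = 0.1875.
Left endpoints: 1.5, 1.6875, 1.875, 2.0625, 2.25, 2.4375, 2.625, 2.8125.
f(1.5) = 2.125, f(1.6875) = 18835/4096, f(1.875) = 3911/512, f(2.0625) = 46225/4096, f(2.25) = 15.578125, f(2.4375) = 84199/4096, f(2.625) = 13445/512, f(2.8125) = 134053/4096.
Sum = Δs · [f(1.5) + f(1.6875) + f(1.875) + ...].
Sum ≈ 22.6443.

22.6443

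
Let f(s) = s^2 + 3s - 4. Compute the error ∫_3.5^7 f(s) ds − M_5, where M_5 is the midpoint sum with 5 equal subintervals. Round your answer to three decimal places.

0.143

Exact integral: ∫_3.5^7 f(s) ds ≈ 141.16667.
M_5 = 141.02375.
Error ≈ 141.16667 − 141.02375 ≈ 0.143.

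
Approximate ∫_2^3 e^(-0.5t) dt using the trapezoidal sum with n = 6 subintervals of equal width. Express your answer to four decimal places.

Δt = (3 − 2)/6 = 1/6.
f(2) ≈ 0.3679, f(13/6) ≈ 0.3385, f(7/3) ≈ 0.3114, f(2.5) ≈ 0.2865, f(8/3) ≈ 0.2636, f(17/6) ≈ 0.2425, f(3) ≈ 0.2231.
T_6 = (Δt/2)·[f(t_0) + 2f(t_1) + ... + 2f(t_{5}) + f(t_6)].
Sum ≈ 0.2897.

0.2897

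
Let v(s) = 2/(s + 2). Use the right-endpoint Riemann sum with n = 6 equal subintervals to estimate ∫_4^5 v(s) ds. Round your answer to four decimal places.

0.3044

Δs = (5 − 4)/6 = 1/6.
Right endpoints: 25/6, 13/3, 4.5, 14/3, 29/6, 5.
v(25/6) = 12/37, v(13/3) = 6/19, v(4.5) = 4/13, v(14/3) = 0.3, v(29/6) = 12/41, v(5) = 2/7.
Sum = Δs · [v(25/6) + v(13/3) + v(4.5) + ...].
Sum ≈ 0.3044.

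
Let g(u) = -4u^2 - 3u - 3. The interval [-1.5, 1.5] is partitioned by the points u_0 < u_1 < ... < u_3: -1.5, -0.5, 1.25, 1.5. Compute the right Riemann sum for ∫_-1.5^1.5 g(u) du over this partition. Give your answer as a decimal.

-29.375

Subinterval widths: 1, 1.75, 0.25.
Right endpoints: -0.5, 1.25, 1.5.
g(-0.5) = -2.5, g(1.25) = -13, g(1.5) = -16.5.
Sum = Σ Δu_i · g(u_i).
Sum = -29.375.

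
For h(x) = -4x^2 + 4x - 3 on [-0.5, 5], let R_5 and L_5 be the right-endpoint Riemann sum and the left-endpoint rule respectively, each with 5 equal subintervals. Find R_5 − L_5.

-84.7

R_5 = -180.62.
L_5 = -95.92.
R_5 − L_5 = -84.7.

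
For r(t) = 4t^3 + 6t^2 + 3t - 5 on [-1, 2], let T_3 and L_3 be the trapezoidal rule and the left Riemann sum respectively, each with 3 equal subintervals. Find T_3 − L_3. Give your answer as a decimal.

31.5

T_3 = 28.5.
L_3 = -3.
T_3 − L_3 = 31.5.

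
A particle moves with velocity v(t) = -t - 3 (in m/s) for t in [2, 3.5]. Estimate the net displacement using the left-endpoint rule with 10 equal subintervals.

Δt = (3.5 − 2)/10 = 0.15.
Left endpoints: 2, 2.15, 2.3, 2.45, 2.6, 2.75, 2.9, 3.05, 3.2, 3.35.
v(2) = -5, v(2.15) = -5.15, v(2.3) = -5.3, v(2.45) = -5.45, v(2.6) = -5.6, v(2.75) = -5.75, v(2.9) = -5.9, v(3.05) = -6.05, v(3.2) = -6.2, v(3.35) = -6.35.
Sum = Δt · [v(2) + v(2.15) + v(2.3) + ...].
Sum = -8.5125.

-8.5125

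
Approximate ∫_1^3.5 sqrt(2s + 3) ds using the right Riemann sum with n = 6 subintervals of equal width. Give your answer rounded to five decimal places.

7.00521

Δs = (3.5 − 1)/6 = 5/12.
Right endpoints: 17/12, 11/6, 2.25, 8/3, 37/12, 3.5.
f(17/12) ≈ 2.41523, f(11/6) ≈ 2.58199, f(2.25) ≈ 2.73861, f(8/3) ≈ 2.88675, f(37/12) ≈ 3.02765, f(3.5) ≈ 3.16228.
Sum = Δs · [f(17/12) + f(11/6) + f(2.25) + ...].
Sum ≈ 7.00521.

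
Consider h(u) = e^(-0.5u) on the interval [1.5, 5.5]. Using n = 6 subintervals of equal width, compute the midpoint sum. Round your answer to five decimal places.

Δu = (5.5 − 1.5)/6 = 2/3.
Midpoints: 11/6, 2.5, 19/6, 23/6, 4.5, 31/6.
h(11/6) ≈ 0.39985, h(2.5) ≈ 0.28650, h(19/6) ≈ 0.20529, h(23/6) ≈ 0.14710, h(4.5) ≈ 0.10540, h(31/6) ≈ 0.07552.
Sum = Δu · [h(11/6) + h(2.5) + h(19/6) + ...].
Sum ≈ 0.81311.

0.81311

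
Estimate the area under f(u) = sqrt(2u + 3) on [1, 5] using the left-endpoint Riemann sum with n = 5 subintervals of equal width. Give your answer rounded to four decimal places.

Δu = (5 − 1)/5 = 0.8.
Left endpoints: 1, 1.8, 2.6, 3.4, 4.2.
f(1) ≈ 2.2361, f(1.8) ≈ 2.5690, f(2.6) ≈ 2.8636, f(3.4) ≈ 3.1305, f(4.2) ≈ 3.3764.
Sum = Δu · [f(1) + f(1.8) + f(2.6) + f(3.4) + f(4.2)].
Sum ≈ 11.3404.

11.3404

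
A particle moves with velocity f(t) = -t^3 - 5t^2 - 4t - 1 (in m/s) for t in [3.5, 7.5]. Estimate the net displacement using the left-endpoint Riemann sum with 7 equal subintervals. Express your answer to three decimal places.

Δt = (7.5 − 3.5)/7 = 4/7.
Left endpoints: 3.5, 57/14, 65/14, 73/14, 81/14, 89/14, 97/14.
f(3.5) = -119.125, f(57/14) = -460055/2744, f(65/14) = -624079/2744, f(73/14) = -822023/2744, f(81/14) = -1056959/2744, f(89/14) = -1331959/2744, f(97/14) = -1650095/2744.
Sum = Δt · [f(3.5) + f(57/14) + f(65/14) + ...].
Sum ≈ -1306.133.

-1306.133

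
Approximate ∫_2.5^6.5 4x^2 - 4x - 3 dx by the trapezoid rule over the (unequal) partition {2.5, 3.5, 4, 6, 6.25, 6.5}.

267.4375

Subinterval widths: 1, 0.5, 2, 0.25, 0.25.
f(2.5) = 12, f(3.5) = 32, f(4) = 45, f(6) = 117, f(6.25) = 128.25, f(6.5) = 140.
On each subinterval the trapezoid contributes (Δx_i/2)·[f(x_{i-1}) + f(x_i)].
Sum = 267.4375.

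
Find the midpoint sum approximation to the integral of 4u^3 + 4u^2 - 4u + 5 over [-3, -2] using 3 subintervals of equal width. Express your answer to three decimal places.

-24.426

Δu = (-2 − (-3))/3 = 1/3.
Midpoints: -17/6, -2.5, -13/6.
f(-17/6) = -2297/54, f(-2.5) = -22.5, f(-13/6) = -445/54.
Sum = Δu · [f(-17/6) + f(-2.5) + f(-13/6)].
Sum ≈ -24.426.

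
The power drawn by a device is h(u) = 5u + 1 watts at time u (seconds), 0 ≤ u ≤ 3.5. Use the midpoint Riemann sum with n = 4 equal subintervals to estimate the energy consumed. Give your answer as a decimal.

34.125

Δu = (3.5 − 0)/4 = 0.875.
Midpoints: 0.4375, 1.3125, 2.1875, 3.0625.
h(0.4375) = 3.1875, h(1.3125) = 7.5625, h(2.1875) = 11.9375, h(3.0625) = 16.3125.
Sum = Δu · [h(0.4375) + h(1.3125) + h(2.1875) + h(3.0625)].
Sum = 34.125.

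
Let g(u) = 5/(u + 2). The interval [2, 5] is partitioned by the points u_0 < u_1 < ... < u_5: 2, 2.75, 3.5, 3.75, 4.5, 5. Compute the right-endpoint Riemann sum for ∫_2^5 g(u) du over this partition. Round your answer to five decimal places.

Subinterval widths: 0.75, 0.75, 0.25, 0.75, 0.5.
Right endpoints: 2.75, 3.5, 3.75, 4.5, 5.
g(2.75) = 20/19, g(3.5) = 10/11, g(3.75) = 20/23, g(4.5) = 10/13, g(5) = 5/7.
Sum = Σ Δu_i · g(u_i).
Sum ≈ 2.62275.

2.62275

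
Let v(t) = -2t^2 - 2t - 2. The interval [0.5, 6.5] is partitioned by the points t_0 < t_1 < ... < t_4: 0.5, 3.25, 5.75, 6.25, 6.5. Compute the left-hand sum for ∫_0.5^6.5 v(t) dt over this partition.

-146.65625

Subinterval widths: 2.75, 2.5, 0.5, 0.25.
Left endpoints: 0.5, 3.25, 5.75, 6.25.
v(0.5) = -3.5, v(3.25) = -29.625, v(5.75) = -79.625, v(6.25) = -92.625.
Sum = Σ Δt_i · v(t_i).
Sum = -146.65625.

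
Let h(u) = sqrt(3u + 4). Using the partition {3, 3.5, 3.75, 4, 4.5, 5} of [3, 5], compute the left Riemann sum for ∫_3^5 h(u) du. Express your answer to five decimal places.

Subinterval widths: 0.5, 0.25, 0.25, 0.5, 0.5.
Left endpoints: 3, 3.5, 3.75, 4, 4.5.
h(3) ≈ 3.60555, h(3.5) ≈ 3.80789, h(3.75) ≈ 3.90512, h(4) ≈ 4.00000, h(4.5) ≈ 4.18330.
Sum = Σ Δu_i · h(u_i).
Sum ≈ 7.82268.

7.82268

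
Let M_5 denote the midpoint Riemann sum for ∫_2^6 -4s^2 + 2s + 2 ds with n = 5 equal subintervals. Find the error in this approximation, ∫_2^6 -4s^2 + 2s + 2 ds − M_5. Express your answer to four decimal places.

-0.8533

Exact integral: ∫_2^6 f(s) ds ≈ -237.333333.
M_5 = -236.48.
Error ≈ -237.333333 − (-236.48) ≈ -0.8533.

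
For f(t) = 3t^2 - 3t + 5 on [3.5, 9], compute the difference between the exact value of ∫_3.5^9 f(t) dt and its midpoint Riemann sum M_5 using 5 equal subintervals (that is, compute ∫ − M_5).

Exact integral: ∫_3.5^9 f(t) dt = 610.5.
M_5 = 608.83625.
Error = 610.5 − 608.83625 = 1.66375.

1.66375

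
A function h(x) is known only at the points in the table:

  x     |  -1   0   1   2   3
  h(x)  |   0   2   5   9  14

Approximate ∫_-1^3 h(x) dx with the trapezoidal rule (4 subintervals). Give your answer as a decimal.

Δx = 1.
T_4 = (1/2)·[0 + 2·2 + 2·5 + 2·9 + 14] = 23.

23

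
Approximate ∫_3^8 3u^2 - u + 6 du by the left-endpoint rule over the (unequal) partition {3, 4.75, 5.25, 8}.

316.421875

Subinterval widths: 1.75, 0.5, 2.75.
Left endpoints: 3, 4.75, 5.25.
f(3) = 30, f(4.75) = 68.9375, f(5.25) = 83.4375.
Sum = Σ Δu_i · f(u_i).
Sum = 316.421875.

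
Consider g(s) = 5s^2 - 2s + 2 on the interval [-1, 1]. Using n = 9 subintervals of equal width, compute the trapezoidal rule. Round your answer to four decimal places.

Δs = (1 − (-1))/9 = 2/9.
g(-1) = 9, g(-7/9) = 533/81, g(-5/9) = 377/81, g(-1/3) = 29/9, g(-1/9) = 185/81, g(1/9) = 149/81, g(1/3) = 17/9, g(5/9) = 197/81, g(7/9) = 281/81, g(1) = 5.
T_9 = (Δs/2)·[g(s_0) + 2g(s_1) + ... + 2g(s_{8}) + g(s_9)].
Sum ≈ 7.4156.

7.4156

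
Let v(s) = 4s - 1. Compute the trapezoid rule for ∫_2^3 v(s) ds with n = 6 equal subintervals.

9

Δs = (3 − 2)/6 = 1/6.
v(2) = 7, v(13/6) = 23/3, v(7/3) = 25/3, v(2.5) = 9, v(8/3) = 29/3, v(17/6) = 31/3, v(3) = 11.
T_6 = (Δs/2)·[v(s_0) + 2v(s_1) + ... + 2v(s_{5}) + v(s_6)].
Sum = 9.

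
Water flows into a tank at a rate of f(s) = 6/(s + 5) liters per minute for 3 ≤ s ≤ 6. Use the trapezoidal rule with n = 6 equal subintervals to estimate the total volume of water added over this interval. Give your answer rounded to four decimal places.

Δs = (6 − 3)/6 = 0.5.
f(3) = 0.75, f(3.5) = 12/17, f(4) = 2/3, f(4.5) = 12/19, f(5) = 0.6, f(5.5) = 4/7, f(6) = 6/11.
T_6 = (Δs/2)·[f(s_0) + 2f(s_1) + ... + 2f(s_{5}) + f(s_6)].
Sum ≈ 1.9116.

1.9116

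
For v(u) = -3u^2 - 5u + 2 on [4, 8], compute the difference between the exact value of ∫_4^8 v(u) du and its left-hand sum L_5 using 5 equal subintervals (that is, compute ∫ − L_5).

-64.32

Exact integral: ∫_4^8 v(u) du = -560.
L_5 = -495.68.
Error = -560 − (-495.68) = -64.32.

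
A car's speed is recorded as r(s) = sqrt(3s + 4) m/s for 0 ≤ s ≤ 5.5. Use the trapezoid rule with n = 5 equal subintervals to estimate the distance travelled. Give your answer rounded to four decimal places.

Δs = (5.5 − 0)/5 = 1.1.
r(0) ≈ 2.0000, r(1.1) ≈ 2.7019, r(2.2) ≈ 3.2558, r(3.3) ≈ 3.7283, r(4.4) ≈ 4.1473, r(5.5) ≈ 4.5277.
T_5 = (Δs/2)·[r(s_0) + 2r(s_1) + ... + 2r(s_{4}) + r(s_5)].
Sum ≈ 18.8067.

18.8067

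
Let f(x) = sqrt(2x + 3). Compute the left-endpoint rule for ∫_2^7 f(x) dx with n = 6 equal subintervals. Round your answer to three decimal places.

Δx = (7 − 2)/6 = 5/6.
Left endpoints: 2, 17/6, 11/3, 4.5, 16/3, 37/6.
f(2) ≈ 2.646, f(17/6) ≈ 2.944, f(11/3) ≈ 3.215, f(4.5) ≈ 3.464, f(16/3) ≈ 3.697, f(37/6) ≈ 3.916.
Sum = Δx · [f(2) + f(17/6) + f(11/3) + ...].
Sum ≈ 16.567.

16.567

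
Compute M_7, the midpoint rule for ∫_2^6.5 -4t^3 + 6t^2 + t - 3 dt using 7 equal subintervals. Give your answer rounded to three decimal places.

-1223.214

Δt = (6.5 − 2)/7 = 9/14.
Midpoints: 65/28, 83/28, 101/28, 4.25, 137/28, 155/28, 173/28.
f(65/28) = -100899/5488, f(83/28) = -282645/5488, f(101/28) = -598527/5488, f(4.25) = -197.4375, f(137/28) = -1772667/5488, f(155/28) = -2700909/5488, f(173/28) = -3903255/5488.
Sum = Δt · [f(65/28) + f(83/28) + f(101/28) + ...].
Sum ≈ -1223.214.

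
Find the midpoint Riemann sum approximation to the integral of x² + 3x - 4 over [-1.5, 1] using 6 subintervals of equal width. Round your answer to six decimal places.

Δx = (1 − (-1.5))/6 = 5/12.
Midpoints: -31/24, -0.875, -11/24, -1/24, 0.375, 19/24.
f(-31/24) = -3575/576, f(-0.875) = -5.859375, f(-11/24) = -2975/576, f(-1/24) = -2375/576, f(0.375) = -2.734375, f(19/24) = -575/576.
Sum = Δx · [f(-31/24) + f(-0.875) + f(-11/24) + ...].
Sum ≈ -10.452836.

-10.452836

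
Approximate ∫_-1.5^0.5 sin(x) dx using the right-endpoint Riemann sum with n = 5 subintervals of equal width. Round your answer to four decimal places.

Δx = (0.5 − (-1.5))/5 = 0.4.
Right endpoints: -1.1, -0.7, -0.3, 0.1, 0.5.
f(-1.1) ≈ -0.8912, f(-0.7) ≈ -0.6442, f(-0.3) ≈ -0.2955, f(0.1) ≈ 0.0998, f(0.5) ≈ 0.4794.
Sum = Δx · [f(-1.1) + f(-0.7) + f(-0.3) + f(0.1) + f(0.5)].
Sum ≈ -0.5007.

-0.5007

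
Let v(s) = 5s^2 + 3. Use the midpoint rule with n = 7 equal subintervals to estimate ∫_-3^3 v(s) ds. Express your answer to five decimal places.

Δs = (3 − (-3))/7 = 6/7.
Midpoints: -18/7, -12/7, -6/7, 0, 6/7, 12/7, 18/7.
v(-18/7) = 1767/49, v(-12/7) = 867/49, v(-6/7) = 327/49, v(0) = 3, v(6/7) = 327/49, v(12/7) = 867/49, v(18/7) = 1767/49.
Sum = Δs · [v(-18/7) + v(-12/7) + v(-6/7) + ...].
Sum ≈ 106.16327.

106.16327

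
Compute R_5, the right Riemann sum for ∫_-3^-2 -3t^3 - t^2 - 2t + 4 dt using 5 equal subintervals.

46.16

Δt = (-2 − (-3))/5 = 0.2.
Right endpoints: -2.8, -2.6, -2.4, -2.2, -2.
f(-2.8) = 67.616, f(-2.6) = 55.168, f(-2.4) = 44.512, f(-2.2) = 35.504, f(-2) = 28.
Sum = Δt · [f(-2.8) + f(-2.6) + f(-2.4) + f(-2.2) + f(-2)].
Sum = 46.16.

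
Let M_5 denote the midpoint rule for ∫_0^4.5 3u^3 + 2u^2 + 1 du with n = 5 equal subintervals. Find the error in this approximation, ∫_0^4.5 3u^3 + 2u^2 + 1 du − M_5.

6.7584375

Exact integral: ∫_0^4.5 f(u) du = 372.796875.
M_5 = 366.0384375.
Error = 372.796875 − 366.0384375 = 6.7584375.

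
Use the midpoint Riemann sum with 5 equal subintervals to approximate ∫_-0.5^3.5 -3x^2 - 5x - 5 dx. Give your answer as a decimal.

-92.36

Δx = (3.5 − (-0.5))/5 = 0.8.
Midpoints: -0.1, 0.7, 1.5, 2.3, 3.1.
f(-0.1) = -4.53, f(0.7) = -9.97, f(1.5) = -19.25, f(2.3) = -32.37, f(3.1) = -49.33.
Sum = Δx · [f(-0.1) + f(0.7) + f(1.5) + f(2.3) + f(3.1)].
Sum = -92.36.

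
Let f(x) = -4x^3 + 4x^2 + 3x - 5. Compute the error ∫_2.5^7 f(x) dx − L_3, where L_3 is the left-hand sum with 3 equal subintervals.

Exact integral: ∫_2.5^7 f(x) dx = -1883.8125.
L_3 = -1129.5.
Error = -1883.8125 − (-1129.5) = -754.3125.

-754.3125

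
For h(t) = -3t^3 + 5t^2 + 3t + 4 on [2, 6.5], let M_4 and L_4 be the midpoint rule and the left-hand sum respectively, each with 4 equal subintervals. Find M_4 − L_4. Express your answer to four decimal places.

-287.4155

M_4 ≈ -791.266113.
L_4 ≈ -503.850586.
M_4 − L_4 ≈ -287.4155.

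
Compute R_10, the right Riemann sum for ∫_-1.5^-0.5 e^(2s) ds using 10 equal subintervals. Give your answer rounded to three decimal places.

0.175

Δs = (-0.5 − (-1.5))/10 = 0.1.
Right endpoints: -1.4, -1.3, -1.2, -1.1, -1, -0.9, -0.8, -0.7, -0.6, -0.5.
f(-1.4) ≈ 0.061, f(-1.3) ≈ 0.074, f(-1.2) ≈ 0.091, f(-1.1) ≈ 0.111, f(-1) ≈ 0.135, f(-0.9) ≈ 0.165, f(-0.8) ≈ 0.202, f(-0.7) ≈ 0.247, f(-0.6) ≈ 0.301, f(-0.5) ≈ 0.368.
Sum = Δs · [f(-1.4) + f(-1.3) + f(-1.2) + ...].
Sum ≈ 0.175.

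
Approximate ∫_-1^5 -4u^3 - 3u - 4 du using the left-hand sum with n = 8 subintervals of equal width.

-501.75

Δu = (5 − (-1))/8 = 0.75.
Left endpoints: -1, -0.25, 0.5, 1.25, 2, 2.75, 3.5, 4.25.
f(-1) = 3, f(-0.25) = -3.1875, f(0.5) = -6, f(1.25) = -15.5625, f(2) = -42, f(2.75) = -95.4375, f(3.5) = -186, f(4.25) = -323.8125.
Sum = Δu · [f(-1) + f(-0.25) + f(0.5) + ...].
Sum = -501.75.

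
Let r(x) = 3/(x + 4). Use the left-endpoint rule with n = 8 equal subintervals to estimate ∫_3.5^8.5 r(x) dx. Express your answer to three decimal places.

1.584

Δx = (8.5 − 3.5)/8 = 0.625.
Left endpoints: 3.5, 4.125, 4.75, 5.375, 6, 6.625, 7.25, 7.875.
r(3.5) = 0.4, r(4.125) = 24/65, r(4.75) = 12/35, r(5.375) = 0.32, r(6) = 0.3, r(6.625) = 24/85, r(7.25) = 4/15, r(7.875) = 24/95.
Sum = Δx · [r(3.5) + r(4.125) + r(4.75) + ...].
Sum ≈ 1.584.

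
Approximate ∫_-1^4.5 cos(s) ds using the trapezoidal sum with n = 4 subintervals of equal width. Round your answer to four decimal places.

Δs = (4.5 − (-1))/4 = 1.375.
f(-1) ≈ 0.5403, f(0.375) ≈ 0.9305, f(1.75) ≈ -0.1782, f(3.125) ≈ -0.9999, f(4.5) ≈ -0.2108.
T_4 = (Δs/2)·[f(s_0) + 2f(s_1) + 2f(s_2) + 2f(s_3) + f(s_4)].
Sum ≈ -0.1139.

-0.1139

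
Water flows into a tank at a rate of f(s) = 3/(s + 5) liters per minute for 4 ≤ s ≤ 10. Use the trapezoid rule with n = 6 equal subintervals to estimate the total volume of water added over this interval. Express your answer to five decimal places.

1.53445

Δs = (10 − 4)/6 = 1.
f(4) = 1/3, f(5) = 0.3, f(6) = 3/11, f(7) = 0.25, f(8) = 3/13, f(9) = 3/14, f(10) = 0.2.
T_6 = (Δs/2)·[f(s_0) + 2f(s_1) + ... + 2f(s_{5}) + f(s_6)].
Sum ≈ 1.53445.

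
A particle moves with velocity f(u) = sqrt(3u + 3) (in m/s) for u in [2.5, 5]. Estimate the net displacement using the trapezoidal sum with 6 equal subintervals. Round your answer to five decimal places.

Δu = (5 − 2.5)/6 = 5/12.
f(2.5) ≈ 3.24037, f(35/12) ≈ 3.42783, f(10/3) ≈ 3.60555, f(3.75) ≈ 3.77492, f(25/6) ≈ 3.93700, f(55/12) ≈ 4.09268, f(5) ≈ 4.24264.
T_6 = (Δu/2)·[f(u_0) + 2f(u_1) + ... + 2f(u_{5}) + f(u_6)].
Sum ≈ 9.40812.

9.40812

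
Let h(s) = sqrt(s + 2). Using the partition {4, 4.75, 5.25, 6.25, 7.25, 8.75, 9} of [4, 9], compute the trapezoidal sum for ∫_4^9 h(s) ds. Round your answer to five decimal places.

14.51926

Subinterval widths: 0.75, 0.5, 1, 1, 1.5, 0.25.
h(4) ≈ 2.44949, h(4.75) ≈ 2.59808, h(5.25) ≈ 2.69258, h(6.25) ≈ 2.87228, h(7.25) ≈ 3.04138, h(8.75) ≈ 3.27872, h(9) ≈ 3.31662.
On each subinterval the trapezoid contributes (Δs_i/2)·[h(s_{i-1}) + h(s_i)].
Sum ≈ 14.51926.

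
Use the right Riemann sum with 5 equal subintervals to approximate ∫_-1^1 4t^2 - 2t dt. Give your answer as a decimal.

Δt = (1 − (-1))/5 = 0.4.
Right endpoints: -0.6, -0.2, 0.2, 0.6, 1.
f(-0.6) = 2.64, f(-0.2) = 0.56, f(0.2) = -0.24, f(0.6) = 0.24, f(1) = 2.
Sum = Δt · [f(-0.6) + f(-0.2) + f(0.2) + f(0.6) + f(1)].
Sum = 2.08.

2.08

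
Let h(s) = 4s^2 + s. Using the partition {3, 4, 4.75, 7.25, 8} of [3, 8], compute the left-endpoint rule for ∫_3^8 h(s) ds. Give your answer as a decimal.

Subinterval widths: 1, 0.75, 2.5, 0.75.
Left endpoints: 3, 4, 4.75, 7.25.
h(3) = 39, h(4) = 68, h(4.75) = 95, h(7.25) = 217.5.
Sum = Σ Δs_i · h(s_i).
Sum = 490.625.

490.625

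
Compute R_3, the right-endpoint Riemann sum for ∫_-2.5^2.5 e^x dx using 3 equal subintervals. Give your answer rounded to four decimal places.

24.8634

Δx = (2.5 − (-2.5))/3 = 5/3.
Right endpoints: -5/6, 5/6, 2.5.
f(-5/6) ≈ 0.4346, f(5/6) ≈ 2.3010, f(2.5) ≈ 12.1825.
Sum = Δx · [f(-5/6) + f(5/6) + f(2.5)].
Sum ≈ 24.8634.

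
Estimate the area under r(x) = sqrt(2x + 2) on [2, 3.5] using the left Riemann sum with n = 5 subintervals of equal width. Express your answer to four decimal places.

4.0179

Δx = (3.5 − 2)/5 = 0.3.
Left endpoints: 2, 2.3, 2.6, 2.9, 3.2.
r(2) ≈ 2.4495, r(2.3) ≈ 2.5690, r(2.6) ≈ 2.6833, r(2.9) ≈ 2.7928, r(3.2) ≈ 2.8983.
Sum = Δx · [r(2) + r(2.3) + r(2.6) + r(2.9) + r(3.2)].
Sum ≈ 4.0179.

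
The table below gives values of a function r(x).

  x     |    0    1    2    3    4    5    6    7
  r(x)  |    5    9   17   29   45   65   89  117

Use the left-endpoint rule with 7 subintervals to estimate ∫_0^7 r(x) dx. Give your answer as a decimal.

259

Δx = 1.
Sum = 1·[5 + 9 + 17 + 29 + 45 + 65 + 89] = 259.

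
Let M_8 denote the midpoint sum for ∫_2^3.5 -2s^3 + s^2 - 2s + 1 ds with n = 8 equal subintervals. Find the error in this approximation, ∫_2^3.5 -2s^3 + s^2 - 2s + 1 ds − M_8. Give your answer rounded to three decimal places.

-0.068

Exact integral: ∫_2^3.5 f(s) ds = -62.15625.
M_8 ≈ -62.08813.
Error ≈ -62.15625 − (-62.08813) ≈ -0.068.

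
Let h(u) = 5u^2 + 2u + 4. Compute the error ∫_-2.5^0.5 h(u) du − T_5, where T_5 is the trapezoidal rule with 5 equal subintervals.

-0.9

Exact integral: ∫_-2.5^0.5 h(u) du = 32.25.
T_5 = 33.15.
Error = 32.25 − 33.15 = -0.9.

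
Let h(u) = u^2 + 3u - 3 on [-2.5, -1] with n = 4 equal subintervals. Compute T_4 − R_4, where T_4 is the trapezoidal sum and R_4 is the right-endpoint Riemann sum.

T_4 = -7.46484375.
R_4 = -7.60546875.
T_4 − R_4 = 0.140625.

0.140625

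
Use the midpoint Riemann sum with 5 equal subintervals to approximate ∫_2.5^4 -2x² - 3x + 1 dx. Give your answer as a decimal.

Δx = (4 − 2.5)/5 = 0.3.
Midpoints: 2.65, 2.95, 3.25, 3.55, 3.85.
f(2.65) = -20.995, f(2.95) = -25.255, f(3.25) = -29.875, f(3.55) = -34.855, f(3.85) = -40.195.
Sum = Δx · [f(2.65) + f(2.95) + f(3.25) + f(3.55) + f(3.85)].
Sum = -45.3525.

-45.3525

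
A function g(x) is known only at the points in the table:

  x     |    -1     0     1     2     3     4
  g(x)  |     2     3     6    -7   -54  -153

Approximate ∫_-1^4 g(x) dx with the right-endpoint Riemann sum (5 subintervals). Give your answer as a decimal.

Δx = 1.
Sum = 1·[3 + 6 + (-7) + (-54) + (-153)] = -205.

-205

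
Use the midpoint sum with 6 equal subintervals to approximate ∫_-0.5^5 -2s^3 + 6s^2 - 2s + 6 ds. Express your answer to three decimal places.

Δs = (5 − (-0.5))/6 = 11/12.
Midpoints: -1/24, 0.875, 43/24, 65/24, 3.625, 109/24.
f(-1/24) = 42121/6912, f(0.875) = 7.50390625, f(43/24) = 70325/6912, f(65/24) = 33607/6912, f(3.625) = -17.67578125, f(109/24) = -460909/6912.
Sum = Δs · [f(-1/24) + f(0.875) + f(43/24) + ...].
Sum ≈ -51.080.

-51.080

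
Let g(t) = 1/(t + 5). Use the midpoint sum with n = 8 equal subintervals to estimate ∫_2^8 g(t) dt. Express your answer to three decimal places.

Δt = (8 − 2)/8 = 0.75.
Midpoints: 2.375, 3.125, 3.875, 4.625, 5.375, 6.125, 6.875, 7.625.
g(2.375) = 8/59, g(3.125) = 8/65, g(3.875) = 8/71, g(4.625) = 8/77, g(5.375) = 8/83, g(6.125) = 8/89, g(6.875) = 8/95, g(7.625) = 8/101.
Sum = Δt · [g(2.375) + g(3.125) + g(3.875) + ...].
Sum ≈ 0.619.

0.619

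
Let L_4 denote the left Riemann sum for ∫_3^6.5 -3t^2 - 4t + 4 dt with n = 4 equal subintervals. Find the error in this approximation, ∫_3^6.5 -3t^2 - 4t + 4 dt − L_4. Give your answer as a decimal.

Exact integral: ∫_3^6.5 f(t) dt = -300.125.
L_4 = -251.69921875.
Error = -300.125 − (-251.69921875) = -48.42578125.

-48.42578125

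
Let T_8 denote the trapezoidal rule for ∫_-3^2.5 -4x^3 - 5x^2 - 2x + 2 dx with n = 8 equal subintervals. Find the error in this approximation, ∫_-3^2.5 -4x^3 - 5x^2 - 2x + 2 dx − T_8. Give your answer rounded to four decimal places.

Exact integral: ∫_-3^2.5 f(x) dx ≈ -15.354167.
T_8 ≈ -16.220703.
Error ≈ -15.354167 − (-16.220703) ≈ 0.8665.

0.8665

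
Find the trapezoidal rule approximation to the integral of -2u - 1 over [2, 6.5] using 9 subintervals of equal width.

Δu = (6.5 − 2)/9 = 0.5.
f(2) = -5, f(2.5) = -6, f(3) = -7, f(3.5) = -8, f(4) = -9, f(4.5) = -10, f(5) = -11, f(5.5) = -12, f(6) = -13, f(6.5) = -14.
T_9 = (Δu/2)·[f(u_0) + 2f(u_1) + ... + 2f(u_{8}) + f(u_9)].
Sum = -42.75.

-42.75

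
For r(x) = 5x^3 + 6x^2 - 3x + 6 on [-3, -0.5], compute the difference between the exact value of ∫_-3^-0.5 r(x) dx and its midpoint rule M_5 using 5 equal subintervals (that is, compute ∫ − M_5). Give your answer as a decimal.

-1.0546875

Exact integral: ∫_-3^-0.5 r(x) dx = -19.296875.
M_5 = -18.2421875.
Error = -19.296875 − (-18.2421875) = -1.0546875.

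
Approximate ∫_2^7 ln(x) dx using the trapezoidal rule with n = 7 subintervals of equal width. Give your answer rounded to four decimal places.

Δx = (7 − 2)/7 = 5/7.
f(2) ≈ 0.6931, f(19/7) ≈ 0.9985, f(24/7) ≈ 1.2321, f(29/7) ≈ 1.4214, f(34/7) ≈ 1.5805, f(39/7) ≈ 1.7177, f(44/7) ≈ 1.8383, f(7) ≈ 1.9459.
T_7 = (Δx/2)·[f(x_0) + 2f(x_1) + ... + 2f(x_{6}) + f(x_7)].
Sum ≈ 7.2200.

7.2200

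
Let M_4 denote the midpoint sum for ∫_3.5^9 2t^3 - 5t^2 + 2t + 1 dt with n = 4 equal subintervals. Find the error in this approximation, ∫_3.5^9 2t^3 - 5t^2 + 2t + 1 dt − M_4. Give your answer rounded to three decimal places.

Exact integral: ∫_3.5^9 f(t) dt ≈ 2136.17708.
M_4 ≈ 2108.01465.
Error ≈ 2136.17708 − 2108.01465 ≈ 28.162.

28.162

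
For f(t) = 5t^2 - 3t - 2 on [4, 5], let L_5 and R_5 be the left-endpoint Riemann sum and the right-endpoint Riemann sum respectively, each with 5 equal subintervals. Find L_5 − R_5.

-8.4

L_5 = 82.
R_5 = 90.4.
L_5 − R_5 = -8.4.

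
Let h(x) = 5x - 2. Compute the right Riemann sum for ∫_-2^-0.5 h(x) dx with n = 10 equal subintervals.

-11.8125

Δx = (-0.5 − (-2))/10 = 0.15.
Right endpoints: -1.85, -1.7, -1.55, -1.4, -1.25, -1.1, -0.95, -0.8, -0.65, -0.5.
h(-1.85) = -11.25, h(-1.7) = -10.5, h(-1.55) = -9.75, h(-1.4) = -9, h(-1.25) = -8.25, h(-1.1) = -7.5, h(-0.95) = -6.75, h(-0.8) = -6, h(-0.65) = -5.25, h(-0.5) = -4.5.
Sum = Δx · [h(-1.85) + h(-1.7) + h(-1.55) + ...].
Sum = -11.8125.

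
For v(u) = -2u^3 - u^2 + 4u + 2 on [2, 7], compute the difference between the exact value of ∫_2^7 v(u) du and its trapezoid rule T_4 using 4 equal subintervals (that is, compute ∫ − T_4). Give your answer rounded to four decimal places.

Exact integral: ∫_2^7 v(u) du ≈ -1204.166667.
T_4 = -1240.625.
Error ≈ -1204.166667 − (-1240.625) ≈ 36.4583.

36.4583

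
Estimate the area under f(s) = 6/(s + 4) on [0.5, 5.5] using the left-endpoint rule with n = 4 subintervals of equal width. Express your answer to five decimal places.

Δs = (5.5 − 0.5)/4 = 1.25.
Left endpoints: 0.5, 1.75, 3, 4.25.
f(0.5) = 4/3, f(1.75) = 24/23, f(3) = 6/7, f(4.25) = 8/11.
Sum = Δs · [f(0.5) + f(1.75) + f(3) + f(4.25)].
Sum ≈ 4.95153.

4.95153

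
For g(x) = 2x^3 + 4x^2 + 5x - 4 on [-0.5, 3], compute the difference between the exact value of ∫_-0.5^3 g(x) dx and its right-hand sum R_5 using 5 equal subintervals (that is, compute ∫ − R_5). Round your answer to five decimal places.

Exact integral: ∫_-0.5^3 g(x) dx ≈ 84.5104167.
R_5 = 125.16.
Error ≈ 84.5104167 − 125.16 ≈ -40.64958.

-40.64958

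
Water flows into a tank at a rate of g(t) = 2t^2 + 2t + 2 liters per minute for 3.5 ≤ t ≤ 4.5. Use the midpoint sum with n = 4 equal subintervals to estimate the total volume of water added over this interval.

Δt = (4.5 − 3.5)/4 = 0.25.
Midpoints: 3.625, 3.875, 4.125, 4.375.
g(3.625) = 35.53125, g(3.875) = 39.78125, g(4.125) = 44.28125, g(4.375) = 49.03125.
Sum = Δt · [g(3.625) + g(3.875) + g(4.125) + g(4.375)].
Sum = 42.15625.

42.15625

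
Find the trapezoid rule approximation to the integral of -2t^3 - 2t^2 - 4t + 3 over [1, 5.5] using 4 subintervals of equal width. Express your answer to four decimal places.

Δt = (5.5 − 1)/4 = 1.125.
f(1) = -5, f(2.125) = -33.72265625, f(3.25) = -99.78125, f(4.375) = -220.26171875, f(5.5) = -412.25.
T_4 = (Δt/2)·[f(t_0) + 2f(t_1) + 2f(t_2) + 2f(t_3) + f(t_4)].
Sum ≈ -632.6895.

-632.6895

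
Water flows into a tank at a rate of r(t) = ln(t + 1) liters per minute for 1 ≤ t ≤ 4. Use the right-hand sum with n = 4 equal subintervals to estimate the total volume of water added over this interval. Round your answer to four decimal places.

3.9905

Δt = (4 − 1)/4 = 0.75.
Right endpoints: 1.75, 2.5, 3.25, 4.
r(1.75) ≈ 1.0116, r(2.5) ≈ 1.2528, r(3.25) ≈ 1.4469, r(4) ≈ 1.6094.
Sum = Δt · [r(1.75) + r(2.5) + r(3.25) + r(4)].
Sum ≈ 3.9905.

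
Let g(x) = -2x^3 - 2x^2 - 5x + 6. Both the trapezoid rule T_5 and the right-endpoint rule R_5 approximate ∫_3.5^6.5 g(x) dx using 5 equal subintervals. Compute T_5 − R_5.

T_5 = -1034.76.
R_5 = -1196.31.
T_5 − R_5 = 161.55.

161.55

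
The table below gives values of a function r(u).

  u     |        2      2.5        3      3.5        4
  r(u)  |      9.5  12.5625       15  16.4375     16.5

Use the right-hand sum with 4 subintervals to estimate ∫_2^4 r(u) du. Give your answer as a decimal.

30.25

Δu = 0.5.
Sum = 0.5·[12.5625 + 15 + 16.4375 + 16.5] = 30.25.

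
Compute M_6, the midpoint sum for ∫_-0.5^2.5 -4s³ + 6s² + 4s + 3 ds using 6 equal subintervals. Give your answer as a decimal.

13.875

Δs = (2.5 − (-0.5))/6 = 0.5.
Midpoints: -0.25, 0.25, 0.75, 1.25, 1.75, 2.25.
f(-0.25) = 2.4375, f(0.25) = 4.3125, f(0.75) = 7.6875, f(1.25) = 9.5625, f(1.75) = 6.9375, f(2.25) = -3.1875.
Sum = Δs · [f(-0.25) + f(0.25) + f(0.75) + ...].
Sum = 13.875.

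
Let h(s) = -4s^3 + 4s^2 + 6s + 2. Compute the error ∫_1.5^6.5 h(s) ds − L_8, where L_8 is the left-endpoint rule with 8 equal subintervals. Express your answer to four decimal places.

Exact integral: ∫_1.5^6.5 h(s) ds ≈ -1288.333333.
L_8 = -1022.96875.
Error ≈ -1288.333333 − (-1022.96875) ≈ -265.3646.

-265.3646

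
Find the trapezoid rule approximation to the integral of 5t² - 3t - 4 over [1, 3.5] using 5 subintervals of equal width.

Δt = (3.5 − 1)/5 = 0.5.
f(1) = -2, f(1.5) = 2.75, f(2) = 10, f(2.5) = 19.75, f(3) = 32, f(3.5) = 46.75.
T_5 = (Δt/2)·[f(t_0) + 2f(t_1) + ... + 2f(t_{4}) + f(t_5)].
Sum = 43.4375.

43.4375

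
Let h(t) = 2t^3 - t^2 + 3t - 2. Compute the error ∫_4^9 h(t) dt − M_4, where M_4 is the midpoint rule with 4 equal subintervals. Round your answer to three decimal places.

24.740

Exact integral: ∫_4^9 h(t) dt ≈ 3018.33333.
M_4 = 2993.59375.
Error ≈ 3018.33333 − 2993.59375 ≈ 24.740.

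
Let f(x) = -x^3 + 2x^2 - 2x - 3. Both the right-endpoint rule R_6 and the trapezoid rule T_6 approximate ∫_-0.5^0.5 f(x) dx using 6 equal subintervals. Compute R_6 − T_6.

R_6 ≈ -3.011574.
T_6 ≈ -2.824074.
R_6 − T_6 = -0.1875.

-0.1875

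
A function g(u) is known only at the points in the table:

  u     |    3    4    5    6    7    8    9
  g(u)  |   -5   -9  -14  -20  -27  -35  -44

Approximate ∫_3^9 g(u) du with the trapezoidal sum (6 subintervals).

Δu = 1.
T_6 = (1/2)·[(-5) + 2·(-9) + 2·(-14) + 2·(-20) + 2·(-27) + 2·(-35) + (-44)] = -129.5.

-129.5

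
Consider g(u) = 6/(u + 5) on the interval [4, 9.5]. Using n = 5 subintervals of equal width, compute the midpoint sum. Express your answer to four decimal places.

Δu = (9.5 − 4)/5 = 1.1.
Midpoints: 4.55, 5.65, 6.75, 7.85, 8.95.
g(4.55) = 120/191, g(5.65) = 40/71, g(6.75) = 24/47, g(7.85) = 120/257, g(8.95) = 40/93.
Sum = Δu · [g(4.55) + g(5.65) + g(6.75) + g(7.85) + g(8.95)].
Sum ≈ 2.8593.

2.8593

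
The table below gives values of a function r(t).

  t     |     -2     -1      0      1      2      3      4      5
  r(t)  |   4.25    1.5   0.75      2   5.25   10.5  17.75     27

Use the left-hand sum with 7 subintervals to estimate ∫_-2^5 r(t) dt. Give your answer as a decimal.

Δt = 1.
Sum = 1·[4.25 + 1.5 + 0.75 + 2 + 5.25 + 10.5 + 17.75] = 42.

42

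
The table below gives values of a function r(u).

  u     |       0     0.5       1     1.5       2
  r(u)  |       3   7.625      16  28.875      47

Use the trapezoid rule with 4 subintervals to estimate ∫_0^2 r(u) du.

Δu = 0.5.
T_4 = (0.5/2)·[3 + 2·7.625 + 2·16 + 2·28.875 + 47] = 38.75.

38.75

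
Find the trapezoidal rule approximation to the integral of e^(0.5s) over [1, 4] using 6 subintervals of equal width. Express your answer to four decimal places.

Δs = (4 − 1)/6 = 0.5.
f(1) ≈ 1.6487, f(1.5) ≈ 2.1170, f(2) ≈ 2.7183, f(2.5) ≈ 3.4903, f(3) ≈ 4.4817, f(3.5) ≈ 5.7546, f(4) ≈ 7.3891.
T_6 = (Δs/2)·[f(s_0) + 2f(s_1) + ... + 2f(s_{5}) + f(s_6)].
Sum ≈ 11.5404.

11.5404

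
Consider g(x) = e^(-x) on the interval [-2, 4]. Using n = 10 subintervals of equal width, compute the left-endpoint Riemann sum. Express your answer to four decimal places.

Δx = (4 − (-2))/10 = 0.6.
Left endpoints: -2, -1.4, -0.8, -0.2, 0.4, 1, 1.6, 2.2, 2.8, 3.4.
g(-2) ≈ 7.3891, g(-1.4) ≈ 4.0552, g(-0.8) ≈ 2.2255, g(-0.2) ≈ 1.2214, g(0.4) ≈ 0.6703, g(1) ≈ 0.3679, g(1.6) ≈ 0.2019, g(2.2) ≈ 0.1108, g(2.8) ≈ 0.0608, g(3.4) ≈ 0.0334.
Sum = Δx · [g(-2) + g(-1.4) + g(-0.8) + ...].
Sum ≈ 9.8018.

9.8018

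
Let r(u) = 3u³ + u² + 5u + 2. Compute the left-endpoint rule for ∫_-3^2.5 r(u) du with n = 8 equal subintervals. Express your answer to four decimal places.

-66.1262

Δu = (2.5 − (-3))/8 = 0.6875.
Left endpoints: -3, -2.3125, -1.625, -0.9375, -0.25, 0.4375, 1.125, 1.8125.
r(-3) = -85, r(-2.3125) = -169223/4096, r(-1.625) = -8375/512, r(-0.9375) = -17533/4096, r(-0.25) = 0.765625, r(0.4375) = 18965/4096, r(1.125) = 6739/512, r(1.8125) = 131935/4096.
Sum = Δu · [r(-3) + r(-2.3125) + r(-1.625) + ...].
Sum ≈ -66.1262.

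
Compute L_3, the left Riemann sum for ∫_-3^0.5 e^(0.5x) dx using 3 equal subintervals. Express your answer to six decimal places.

1.562763

Δx = (0.5 − (-3))/3 = 7/6.
Left endpoints: -3, -11/6, -2/3.
f(-3) ≈ 0.223130, f(-11/6) ≈ 0.399850, f(-2/3) ≈ 0.716531.
Sum = Δx · [f(-3) + f(-11/6) + f(-2/3)].
Sum ≈ 1.562763.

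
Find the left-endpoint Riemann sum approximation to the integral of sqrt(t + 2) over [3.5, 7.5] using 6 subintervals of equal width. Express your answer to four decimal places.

Δt = (7.5 − 3.5)/6 = 2/3.
Left endpoints: 3.5, 25/6, 29/6, 5.5, 37/6, 41/6.
f(3.5) ≈ 2.3452, f(25/6) ≈ 2.4833, f(29/6) ≈ 2.6141, f(5.5) ≈ 2.7386, f(37/6) ≈ 2.8577, f(41/6) ≈ 2.9721.
Sum = Δt · [f(3.5) + f(25/6) + f(29/6) + ...].
Sum ≈ 10.6740.

10.6740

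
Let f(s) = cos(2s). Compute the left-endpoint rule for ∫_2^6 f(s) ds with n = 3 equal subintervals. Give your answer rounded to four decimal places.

Δs = (6 − 2)/3 = 4/3.
Left endpoints: 2, 10/3, 14/3.
f(2) ≈ -0.6536, f(10/3) ≈ 0.9274, f(14/3) ≈ -0.9958.
Sum = Δs · [f(2) + f(10/3) + f(14/3)].
Sum ≈ -0.9628.

-0.9628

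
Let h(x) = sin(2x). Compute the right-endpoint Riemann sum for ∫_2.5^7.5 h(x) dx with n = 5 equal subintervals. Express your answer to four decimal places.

1.1396

Δx = (7.5 − 2.5)/5 = 1.
Right endpoints: 3.5, 4.5, 5.5, 6.5, 7.5.
h(3.5) ≈ 0.6570, h(4.5) ≈ 0.4121, h(5.5) ≈ -1.0000, h(6.5) ≈ 0.4202, h(7.5) ≈ 0.6503.
Sum = Δx · [h(3.5) + h(4.5) + h(5.5) + h(6.5) + h(7.5)].
Sum ≈ 1.1396.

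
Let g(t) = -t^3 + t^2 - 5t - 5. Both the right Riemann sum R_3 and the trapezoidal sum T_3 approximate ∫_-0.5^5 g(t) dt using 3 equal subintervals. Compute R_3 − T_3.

R_3 ≈ -338.835648.
T_3 ≈ -221.616898.
R_3 − T_3 = -117.21875.

-117.21875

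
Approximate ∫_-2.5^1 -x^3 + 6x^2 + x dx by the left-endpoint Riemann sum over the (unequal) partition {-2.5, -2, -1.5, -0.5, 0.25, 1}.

56.98828125

Subinterval widths: 0.5, 0.5, 1, 0.75, 0.75.
Left endpoints: -2.5, -2, -1.5, -0.5, 0.25.
f(-2.5) = 50.625, f(-2) = 30, f(-1.5) = 15.375, f(-0.5) = 1.125, f(0.25) = 0.609375.
Sum = Σ Δx_i · f(x_i).
Sum = 56.98828125.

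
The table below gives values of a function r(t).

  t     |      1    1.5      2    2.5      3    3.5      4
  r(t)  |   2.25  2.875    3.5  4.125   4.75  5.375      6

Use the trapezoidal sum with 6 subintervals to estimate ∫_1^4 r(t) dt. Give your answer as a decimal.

12.375

Δt = 0.5.
T_6 = (0.5/2)·[2.25 + 2·2.875 + 2·3.5 + 2·4.125 + 2·4.75 + 2·5.375 + 6] = 12.375.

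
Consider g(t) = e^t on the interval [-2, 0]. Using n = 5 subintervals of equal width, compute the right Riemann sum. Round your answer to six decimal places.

1.049096

Δt = (0 − (-2))/5 = 0.4.
Right endpoints: -1.6, -1.2, -0.8, -0.4, 0.
g(-1.6) ≈ 0.201897, g(-1.2) ≈ 0.301194, g(-0.8) ≈ 0.449329, g(-0.4) ≈ 0.670320, g(0) ≈ 1.000000.
Sum = Δt · [g(-1.6) + g(-1.2) + g(-0.8) + g(-0.4) + g(0)].
Sum ≈ 1.049096.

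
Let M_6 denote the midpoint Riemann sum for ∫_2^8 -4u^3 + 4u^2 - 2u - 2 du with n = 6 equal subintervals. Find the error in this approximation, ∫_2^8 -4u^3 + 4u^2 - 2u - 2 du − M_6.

-28

Exact integral: ∫_2^8 f(u) du = -3480.
M_6 = -3452.
Error = -3480 − (-3452) = -28.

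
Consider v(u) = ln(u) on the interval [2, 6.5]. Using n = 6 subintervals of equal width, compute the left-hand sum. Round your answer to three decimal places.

Δu = (6.5 − 2)/6 = 0.75.
Left endpoints: 2, 2.75, 3.5, 4.25, 5, 5.75.
v(2) ≈ 0.693, v(2.75) ≈ 1.012, v(3.5) ≈ 1.253, v(4.25) ≈ 1.447, v(5) ≈ 1.609, v(5.75) ≈ 1.749.
Sum = Δu · [v(2) + v(2.75) + v(3.5) + ...].
Sum ≈ 5.822.

5.822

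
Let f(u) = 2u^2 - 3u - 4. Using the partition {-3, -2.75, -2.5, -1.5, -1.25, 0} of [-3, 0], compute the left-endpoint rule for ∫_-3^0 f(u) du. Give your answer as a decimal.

31.4375

Subinterval widths: 0.25, 0.25, 1, 0.25, 1.25.
Left endpoints: -3, -2.75, -2.5, -1.5, -1.25.
f(-3) = 23, f(-2.75) = 19.375, f(-2.5) = 16, f(-1.5) = 5, f(-1.25) = 2.875.
Sum = Σ Δu_i · f(u_i).
Sum = 31.4375.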